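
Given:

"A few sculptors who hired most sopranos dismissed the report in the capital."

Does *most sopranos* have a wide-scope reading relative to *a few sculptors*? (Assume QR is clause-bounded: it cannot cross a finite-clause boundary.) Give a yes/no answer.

The target quantifier *most sopranos* is part of the relative clause *who hired most sopranos*.
Relative clauses block scope extraction: QR cannot target a position outside the modified NP.
*most sopranos* > *a few sculptors* would require crossing that boundary, which is illicit.

No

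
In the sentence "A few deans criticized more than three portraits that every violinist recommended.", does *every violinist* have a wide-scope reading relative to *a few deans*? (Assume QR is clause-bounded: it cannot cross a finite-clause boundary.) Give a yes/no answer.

*every violinist* occurs within the relative clause *that every violinist recommended* modifying *more than three portraits*.
A relative clause is a scope island — quantifier raising cannot cross its boundary.
So *every violinist* cannot raise high enough to outscope *a few deans*; only the surface ordering *a few deans* > *every violinist* is available.

No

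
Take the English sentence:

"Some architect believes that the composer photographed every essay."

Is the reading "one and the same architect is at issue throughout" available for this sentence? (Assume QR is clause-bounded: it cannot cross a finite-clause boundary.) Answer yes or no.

Yes

The described interpretation is the *some architect* > *every essay* scoping.
Nothing needs to raise for *some architect* > *every essay*, so no island constraint is at stake.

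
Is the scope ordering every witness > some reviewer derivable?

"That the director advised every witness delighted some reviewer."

No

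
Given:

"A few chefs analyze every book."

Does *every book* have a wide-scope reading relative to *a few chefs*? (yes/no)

Yes

*a few chefs* and *every book* are co-arguments of the matrix verb, with nothing but a clause-internal boundary between them.
Since no island is crossed, the inverse ordering is licensed alongside surface scope.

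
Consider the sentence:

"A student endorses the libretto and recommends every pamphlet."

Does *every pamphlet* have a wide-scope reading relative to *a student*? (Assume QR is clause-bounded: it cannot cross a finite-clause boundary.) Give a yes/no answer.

*every pamphlet* occurs within one conjunct of the coordinate structure (*recommends every pamphlet*).
QR out of a conjunct would have to apply non-ATB, which the CSC forbids.
*every pamphlet* is confined to the island and cannot take scope over *a student*.

No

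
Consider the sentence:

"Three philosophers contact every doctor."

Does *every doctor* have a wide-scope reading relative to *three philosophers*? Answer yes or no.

*every doctor* and *three philosophers* are in the same minimal clause.
Clause-internal QR can adjoin the lower DP above the subject, yielding the inverse reading.
Both orderings are possible: *three philosophers* > *every doctor* and *every doctor* > *three philosophers*.

Yes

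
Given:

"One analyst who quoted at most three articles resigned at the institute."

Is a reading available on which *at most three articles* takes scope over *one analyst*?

No

The target quantifier *at most three articles* is part of the relative clause *who quoted at most three articles*.
Relative clauses block scope extraction: QR cannot target a position outside the modified NP.
*at most three articles* is confined to the island and cannot take scope over *one analyst*.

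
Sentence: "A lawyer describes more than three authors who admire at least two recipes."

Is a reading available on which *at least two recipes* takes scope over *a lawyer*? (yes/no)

Structurally, *at least two recipes* is inside the relative clause *who admire at least two recipes* modifying *more than three authors*.
QR out of a relative clause is ruled out by the relative-clause island constraint.
*at least two recipes* is confined to the island and cannot take scope over *a lawyer*.
(Only the surface reading survives: one fixed lawyer with respect to all the relevant recipes.)

No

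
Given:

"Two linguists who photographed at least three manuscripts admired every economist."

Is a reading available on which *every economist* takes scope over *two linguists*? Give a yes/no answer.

Yes

*every economist* is a matrix argument; only *two linguists* is modified by the relative clause *who photographed at least three manuscripts*, so the RC island is irrelevant to the target quantifier.
No island intervenes, so both surface and inverse scope are derivable.
Both orderings are possible: *two linguists* > *every economist* and *every economist* > *two linguists*.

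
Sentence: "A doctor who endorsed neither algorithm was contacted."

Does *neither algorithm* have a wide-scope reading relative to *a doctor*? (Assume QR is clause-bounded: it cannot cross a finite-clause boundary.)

No

The target quantifier *neither algorithm* is part of the relative clause *who endorsed neither algorithm*.
Quantifiers inside a relative clause are trapped there; the RC boundary blocks QR.
The inverse ordering *neither algorithm* > *a doctor* is therefore underivable.
(Only the surface reading survives: one fixed doctor with respect to all the relevant algorithms.)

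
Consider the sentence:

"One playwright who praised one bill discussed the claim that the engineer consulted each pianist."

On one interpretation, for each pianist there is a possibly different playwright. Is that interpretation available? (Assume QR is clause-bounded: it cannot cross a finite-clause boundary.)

No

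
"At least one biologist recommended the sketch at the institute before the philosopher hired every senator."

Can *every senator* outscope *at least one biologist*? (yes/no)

*every senator* occurs within the adjunct clause *before the philosopher hired every senator*.
Since the clause is an adjunct (not a complement), the Adjunct Condition blocks QR across its edge.
So the wide-scope reading for *every senator* is blocked.

No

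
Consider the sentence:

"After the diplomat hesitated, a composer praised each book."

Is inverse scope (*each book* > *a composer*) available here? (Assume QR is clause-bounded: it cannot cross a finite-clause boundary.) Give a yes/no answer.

Yes

The adjunct island is irrelevant here — *each book* and *a composer* are both in the matrix clause.
QR within a single clause is free, so the lower quantifier may take scope over the higher one.
Both orderings are possible: *a composer* > *each book* and *each book* > *a composer*.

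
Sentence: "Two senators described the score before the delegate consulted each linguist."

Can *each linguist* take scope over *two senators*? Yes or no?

No

*each linguist* occurs within the adjunct clause *before the delegate consulted each linguist*.
Adverbial clauses are not L-marked, so they are barriers for QR — the quantifier cannot escape the adjunct.
So *each linguist* cannot raise to a position above *two senators*.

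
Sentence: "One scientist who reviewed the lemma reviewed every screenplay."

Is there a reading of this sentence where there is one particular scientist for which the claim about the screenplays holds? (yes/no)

Yes

The paraphrase describes the scope ordering *one scientist* > *every screenplay*.
Surface scope (*one scientist* > *every screenplay*) is always derivable; islands only block QR, not in-situ interpretation.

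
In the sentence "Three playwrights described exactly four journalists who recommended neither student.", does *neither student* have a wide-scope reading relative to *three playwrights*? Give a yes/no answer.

No

Structurally, *neither student* is inside the relative clause *who recommended neither student* modifying *exactly four journalists*.
Relative clauses are scope islands: a quantifier cannot QR out of a relative clause to take scope in the matrix clause.
So the wide-scope reading for *neither student* is blocked.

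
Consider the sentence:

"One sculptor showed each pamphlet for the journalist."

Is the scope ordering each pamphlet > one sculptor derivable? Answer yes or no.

Yes

*one sculptor* and *each pamphlet* are co-arguments of the matrix verb, with nothing but a clause-internal boundary between them.
Since no island is crossed, the inverse ordering is licensed alongside surface scope.
The sentence is scopally ambiguous between *one sculptor* > *each pamphlet* and *each pamphlet* > *one sculptor*.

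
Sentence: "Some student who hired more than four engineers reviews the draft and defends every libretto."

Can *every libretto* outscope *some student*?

No

The target quantifier *every libretto* is part of one conjunct of the coordinate structure (*defends every libretto*).
QR out of a conjunct would have to apply non-ATB, which the CSC forbids.
Hence only narrow scope for *every libretto* (under *some student*) survives.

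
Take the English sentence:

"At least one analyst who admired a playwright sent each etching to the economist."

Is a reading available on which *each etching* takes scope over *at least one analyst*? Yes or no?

Yes

*each etching* is a matrix argument; only *at least one analyst* is modified by the relative clause *who admired a playwright*, so the RC island is irrelevant to the target quantifier.
Clause-internal QR can adjoin the lower DP above the subject, yielding the inverse reading.
So *each etching* > *at least one analyst* is among the available readings.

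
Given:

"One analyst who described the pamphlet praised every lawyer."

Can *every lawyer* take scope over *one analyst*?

The RC *who described the pamphlet* is an island, but *every lawyer* is not inside it — it is the matrix object, a clausemate of *one analyst*.
Ordinary QR to a clause-peripheral position gives the wide-scope LF for the lower DP.

Yes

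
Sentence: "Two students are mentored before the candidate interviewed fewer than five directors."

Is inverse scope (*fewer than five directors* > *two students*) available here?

The target quantifier *fewer than five directors* is part of the adjunct clause *before the candidate interviewed fewer than five directors*.
Adverbial clauses are not L-marked, so they are barriers for QR — the quantifier cannot escape the adjunct.
*fewer than five directors* is confined to the island and cannot take scope over *two students*.

No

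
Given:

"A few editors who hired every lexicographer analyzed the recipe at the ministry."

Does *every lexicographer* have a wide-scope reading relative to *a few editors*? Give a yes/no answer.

The DP *every lexicographer* is contained in the relative clause *who hired every lexicographer*.
QR out of a relative clause is ruled out by the relative-clause island constraint.
*every lexicographer* > *a few editors* would require crossing that boundary, which is illicit.

No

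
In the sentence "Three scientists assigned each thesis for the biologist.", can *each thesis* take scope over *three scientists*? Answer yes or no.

Yes

*three scientists* and *each thesis* are co-arguments of the matrix verb, with nothing but a clause-internal boundary between them.
Since no island is crossed, the inverse ordering is licensed alongside surface scope.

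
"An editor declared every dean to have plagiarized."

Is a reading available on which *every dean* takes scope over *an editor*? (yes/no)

*every dean* is the subject of an ECM infinitive — the infinitival complement of an ECM verb is not a scope island, so *every dean* can raise into the matrix clause.
No island intervenes, so both surface and inverse scope are derivable.

Yes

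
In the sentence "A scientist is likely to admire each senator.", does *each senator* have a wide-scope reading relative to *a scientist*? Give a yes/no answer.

*each senator* is the object of the infinitival complement of a raising predicate; raising infinitives are transparent for QR, so the two DPs are in effect clausemates.
Clause-internal QR can adjoin the lower DP above the subject, yielding the inverse reading.

Yes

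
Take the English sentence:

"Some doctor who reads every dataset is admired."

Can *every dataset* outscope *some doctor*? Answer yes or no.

*every dataset* occurs within the relative clause *who reads every dataset*.
The relative clause forms an island for QR, so the quantifier is confined to the head noun's restrictor.
*every dataset* > *some doctor* would require crossing that boundary, which is illicit.

No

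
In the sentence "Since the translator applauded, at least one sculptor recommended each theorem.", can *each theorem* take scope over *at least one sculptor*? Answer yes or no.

*each theorem* is a matrix argument; the adjunct is an island but the target quantifier is outside it.
No island intervenes, so both surface and inverse scope are derivable.

Yes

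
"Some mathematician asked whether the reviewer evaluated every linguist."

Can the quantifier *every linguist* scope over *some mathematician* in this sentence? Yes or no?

Structurally, *every linguist* is inside the embedded question *whether the reviewer evaluated every linguist*.
Embedded wh-clauses are opaque for QR, so the quantifier stays inside the question.
So the wide-scope reading for *every linguist* is blocked.

No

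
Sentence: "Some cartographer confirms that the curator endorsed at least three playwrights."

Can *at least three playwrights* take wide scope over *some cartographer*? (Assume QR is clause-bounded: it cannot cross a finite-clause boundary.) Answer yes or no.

No

*at least three playwrights* is embedded in the finite complement clause *that the curator endorsed at least three playwrights*.
Finite CP is the ceiling for QR here, by assumption.
There is no licit LF on which *at least three playwrights* c-commands *some cartographer*.
(Only the surface reading survives: one fixed cartographer with respect to all the relevant playwrights.)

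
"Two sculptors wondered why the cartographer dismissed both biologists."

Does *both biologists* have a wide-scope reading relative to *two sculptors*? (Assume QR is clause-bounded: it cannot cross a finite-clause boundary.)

No

*both biologists* sits inside the embedded question *why the cartographer dismissed both biologists*.
Embedded questions are wh-islands: a quantifier inside an indirect question cannot QR into the matrix clause.
There is no licit LF on which *both biologists* c-commands *two sculptors*.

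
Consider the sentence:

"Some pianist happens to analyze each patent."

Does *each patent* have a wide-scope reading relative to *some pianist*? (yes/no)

Yes

*each patent* is inside a raising infinitive, which is transparent to QR (no CP barrier), so it behaves as a matrix argument.
Clause-internal QR can adjoin the lower DP above the subject, yielding the inverse reading.
So *each patent* > *some pianist* is among the available readings.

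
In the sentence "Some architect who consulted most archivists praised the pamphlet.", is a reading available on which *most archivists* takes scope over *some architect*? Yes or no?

No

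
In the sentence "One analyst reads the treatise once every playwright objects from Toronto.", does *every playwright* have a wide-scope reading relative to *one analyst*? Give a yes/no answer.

The target quantifier *every playwright* is part of the adjunct clause *once every playwright objects from Toronto*.
Scope out of an adjunct clause is unavailable: QR respects the adjunct-island constraint.
So *every playwright* cannot raise high enough to outscope *one analyst*; only the surface ordering *one analyst* > *every playwright* is available.

No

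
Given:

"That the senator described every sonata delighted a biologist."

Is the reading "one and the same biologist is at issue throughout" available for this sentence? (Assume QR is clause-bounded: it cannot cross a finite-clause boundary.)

Yes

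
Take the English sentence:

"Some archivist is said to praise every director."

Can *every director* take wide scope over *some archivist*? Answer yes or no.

Yes

Raising constructions are monoclausal for scope purposes; *every director* is not separated from *some archivist* by any island.
Nothing blocks QR of the lower DP to a position above the higher one, so inverse scope is available.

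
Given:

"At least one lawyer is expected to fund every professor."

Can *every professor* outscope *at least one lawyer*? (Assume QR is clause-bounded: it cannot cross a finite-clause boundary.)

Yes

*every professor* is inside a raising infinitive, which is transparent to QR (no CP barrier), so it behaves as a matrix argument.
QR within a single clause is free, so the lower quantifier may take scope over the higher one.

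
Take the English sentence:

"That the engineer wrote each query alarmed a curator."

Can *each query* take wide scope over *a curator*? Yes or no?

Structurally, *each query* is inside the sentential subject *that the engineer wrote each query*.
The Sentential Subject Constraint rules out raising the quantifier out of the that-clause subject.
*each query* > *a curator* would require crossing that boundary, which is illicit.

No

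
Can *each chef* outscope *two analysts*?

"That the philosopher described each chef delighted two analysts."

No

*each chef* occurs within the sentential subject *that the philosopher described each chef*.
Subjects — clausal subjects included — are islands for extraction, and QR is no exception.
The ordering *each chef* > *two analysts* is therefore underivable.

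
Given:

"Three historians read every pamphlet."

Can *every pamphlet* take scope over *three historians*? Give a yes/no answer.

Yes

*three historians* and *every pamphlet* are co-arguments of the matrix verb, with nothing but a clause-internal boundary between them.
Ordinary QR to a clause-peripheral position gives the wide-scope LF for the lower DP.
Both orderings are possible: *three historians* > *every pamphlet* and *every pamphlet* > *three historians*.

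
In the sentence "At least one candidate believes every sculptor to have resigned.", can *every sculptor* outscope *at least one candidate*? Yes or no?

This is an ECM construction: *every sculptor* is the infinitival subject, Case-marked by the matrix verb, and the infinitive is transparent for QR.
With no island boundary between them, the object can take inverse scope over the subject via ordinary QR within the clause.

Yes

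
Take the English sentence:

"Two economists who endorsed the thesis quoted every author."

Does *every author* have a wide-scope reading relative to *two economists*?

Although the sentence contains a relative clause (*who endorsed the thesis*), *every author* is outside it, in the matrix VP.
Ordinary QR to a clause-peripheral position gives the wide-scope LF for the lower DP.

Yes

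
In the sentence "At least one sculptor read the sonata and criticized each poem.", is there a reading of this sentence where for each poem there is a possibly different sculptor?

The described interpretation is the *each poem* > *at least one sculptor* scoping.
Structurally, *each poem* is inside one conjunct of the coordinate structure (*criticized each poem*).
A quantifier cannot raise out of one conjunct of a coordination across the whole coordinate structure — the CSC applies to QR.
So *each poem* cannot raise to a position above *at least one sculptor*.

No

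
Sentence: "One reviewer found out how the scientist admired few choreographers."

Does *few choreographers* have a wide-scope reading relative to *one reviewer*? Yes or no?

No

*few choreographers* occurs within the embedded question *how the scientist admired few choreographers*.
An indirect question is a wh-island; the filled [Spec,CP] blocks QR across the CP edge.
Hence only narrow scope for *few choreographers* (under *one reviewer*) survives.
(Only the surface reading survives: one fixed reviewer with respect to all the relevant choreographers.)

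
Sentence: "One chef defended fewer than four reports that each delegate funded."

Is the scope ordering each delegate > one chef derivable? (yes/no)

No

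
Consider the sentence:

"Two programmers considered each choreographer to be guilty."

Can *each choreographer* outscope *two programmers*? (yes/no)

Yes

The ECM infinitive is scope-transparent — *each choreographer* is free to raise above *two programmers*.
Clause-internal QR can adjoin the lower DP above the subject, yielding the inverse reading.
Both orderings are possible: *two programmers* > *each choreographer* and *each choreographer* > *two programmers*.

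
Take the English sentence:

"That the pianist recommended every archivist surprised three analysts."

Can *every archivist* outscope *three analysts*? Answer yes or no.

The target quantifier *every archivist* is part of the sentential subject *that the pianist recommended every archivist*.
Sentential subjects are islands: a quantifier inside the subject clause cannot raise over the matrix predicate.
*every archivist* is confined to the island and cannot take scope over *three analysts*.

No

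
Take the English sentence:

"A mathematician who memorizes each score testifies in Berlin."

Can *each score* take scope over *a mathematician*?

No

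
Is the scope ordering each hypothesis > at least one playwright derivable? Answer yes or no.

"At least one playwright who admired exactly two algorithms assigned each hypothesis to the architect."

Yes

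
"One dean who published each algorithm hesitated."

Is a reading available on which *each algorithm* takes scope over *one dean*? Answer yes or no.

No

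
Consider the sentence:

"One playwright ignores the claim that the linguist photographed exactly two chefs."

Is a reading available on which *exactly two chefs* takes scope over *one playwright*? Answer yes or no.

*exactly two chefs* occurs within the complex NP *the claim that the linguist photographed exactly two chefs*.
The Complex NP Constraint bars QR out of the complement clause of a noun.
Hence only narrow scope for *exactly two chefs* (under *one playwright*) survives.
(Only the surface reading survives: one fixed playwright with respect to all the relevant chefs.)

No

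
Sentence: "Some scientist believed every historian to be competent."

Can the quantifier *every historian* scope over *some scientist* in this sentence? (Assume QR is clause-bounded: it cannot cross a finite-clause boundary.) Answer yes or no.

ECM infinitives lack a CP barrier, so *every historian* can QR over the matrix subject *some scientist*.
No island intervenes, so both surface and inverse scope are derivable.
The sentence is scopally ambiguous between *some scientist* > *every historian* and *every historian* > *some scientist*.

Yes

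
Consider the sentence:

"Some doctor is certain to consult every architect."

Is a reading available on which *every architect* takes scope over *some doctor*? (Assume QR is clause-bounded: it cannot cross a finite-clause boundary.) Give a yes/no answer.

Yes

The matrix predicate is a raising verb, whose infinitival complement is not a scope island — *every architect* can QR into the matrix clause.
Ordinary QR to a clause-peripheral position gives the wide-scope LF for the lower DP.
The sentence is scopally ambiguous between *some doctor* > *every architect* and *every architect* > *some doctor*.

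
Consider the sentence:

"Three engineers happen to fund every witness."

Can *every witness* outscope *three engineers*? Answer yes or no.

Raising constructions are monoclausal for scope purposes; *every witness* is not separated from *three engineers* by any island.
Clause-internal QR can adjoin the lower DP above the subject, yielding the inverse reading.
So *every witness* > *three engineers* is among the available readings.

Yes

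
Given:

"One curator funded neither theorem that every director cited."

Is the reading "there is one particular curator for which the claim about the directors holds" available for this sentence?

Yes

That reading corresponds to *one curator* > *every director*.
Nothing needs to raise for *one curator* > *every director*, so no island constraint is at stake.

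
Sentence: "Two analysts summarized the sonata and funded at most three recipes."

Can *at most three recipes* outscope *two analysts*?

No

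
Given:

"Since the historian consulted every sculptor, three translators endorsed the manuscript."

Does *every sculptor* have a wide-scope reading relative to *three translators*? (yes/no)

No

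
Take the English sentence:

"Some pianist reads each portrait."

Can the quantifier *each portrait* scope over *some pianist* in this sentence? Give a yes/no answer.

Yes

*each portrait* is the matrix object and *some pianist* the matrix subject; the two are clausemates.
Ordinary QR to a clause-peripheral position gives the wide-scope LF for the lower DP.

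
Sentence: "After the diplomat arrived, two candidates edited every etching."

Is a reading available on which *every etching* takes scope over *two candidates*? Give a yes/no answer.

Yes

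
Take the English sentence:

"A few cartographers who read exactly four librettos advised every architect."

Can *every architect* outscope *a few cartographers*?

Yes

Although the sentence contains a relative clause (*who read exactly four librettos*), *every architect* is outside it, in the matrix VP.
Nothing blocks QR of the lower DP to a position above the higher one, so inverse scope is available.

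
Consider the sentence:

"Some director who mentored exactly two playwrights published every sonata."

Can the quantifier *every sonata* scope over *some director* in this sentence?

Yes

Although the sentence contains a relative clause (*who mentored exactly two playwrights*), *every sonata* is outside it, in the matrix VP.
With no island boundary between them, the object can take inverse scope over the subject via ordinary QR within the clause.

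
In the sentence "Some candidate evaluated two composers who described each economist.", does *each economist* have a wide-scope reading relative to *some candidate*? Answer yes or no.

No

Structurally, *each economist* is inside the relative clause *who described each economist* modifying *two composers*.
The relative clause forms an island for QR, so the quantifier is confined to the head noun's restrictor.
There is no licit LF on which *each economist* c-commands *some candidate*.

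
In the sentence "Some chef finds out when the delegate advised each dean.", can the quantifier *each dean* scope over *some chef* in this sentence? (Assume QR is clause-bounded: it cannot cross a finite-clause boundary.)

*each dean* sits inside the embedded question *when the delegate advised each dean*.
An indirect question is a wh-island; the filled [Spec,CP] blocks QR across the CP edge.
*each dean* is confined to the island and cannot take scope over *some chef*.

No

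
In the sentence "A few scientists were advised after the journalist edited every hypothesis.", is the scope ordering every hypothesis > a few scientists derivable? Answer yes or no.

*every hypothesis* is embedded in the adjunct clause *after the journalist edited every hypothesis*.
Since the clause is an adjunct (not a complement), the Adjunct Condition blocks QR across its edge.
Hence only narrow scope for *every hypothesis* (under *a few scientists*) survives.

No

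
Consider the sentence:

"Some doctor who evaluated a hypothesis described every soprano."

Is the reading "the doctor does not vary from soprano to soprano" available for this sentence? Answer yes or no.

Yes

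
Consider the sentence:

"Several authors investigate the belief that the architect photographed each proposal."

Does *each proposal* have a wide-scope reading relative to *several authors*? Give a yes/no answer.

*each proposal* sits inside the complex NP *the belief that the architect photographed each proposal*.
Noun-complement clauses are scope islands (the Complex NP Constraint): a quantifier inside one cannot scope into the matrix.
So *each proposal* cannot raise to a position above *several authors*.

No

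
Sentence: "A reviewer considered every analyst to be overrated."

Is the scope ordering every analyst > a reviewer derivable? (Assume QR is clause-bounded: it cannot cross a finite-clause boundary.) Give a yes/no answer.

*every analyst* is the subject of an ECM infinitive — the infinitival complement of an ECM verb is not a scope island, so *every analyst* can raise into the matrix clause.
QR within a single clause is free, so the lower quantifier may take scope over the higher one.
The sentence is scopally ambiguous between *a reviewer* > *every analyst* and *every analyst* > *a reviewer*.

Yes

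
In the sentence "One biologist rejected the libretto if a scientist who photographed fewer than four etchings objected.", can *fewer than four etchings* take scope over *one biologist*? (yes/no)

Structurally, *fewer than four etchings* is inside the relative clause *who photographed fewer than four etchings*, which is itself inside the adjunct *if a scientist who photographed fewer than four etchings objected*.
Nested islands: the RC island is itself inside an adjunct island, so wide scope is doubly excluded.
So *fewer than four etchings* cannot raise to a position above *one biologist*.
(Only the surface reading survives: one fixed biologist with respect to all the relevant etchings.)

No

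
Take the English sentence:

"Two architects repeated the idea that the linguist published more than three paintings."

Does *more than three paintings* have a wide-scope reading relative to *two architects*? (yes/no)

No

The DP *more than three paintings* is contained in the complex NP *the idea that the linguist published more than three paintings*.
The complex NP is opaque for QR — the quantifier is frozen inside the noun's complement.
*more than three paintings* > *two architects* would require crossing that boundary, which is illicit.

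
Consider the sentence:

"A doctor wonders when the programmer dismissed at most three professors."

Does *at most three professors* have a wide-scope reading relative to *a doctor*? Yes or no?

No

The DP *at most three professors* is contained in the embedded question *when the programmer dismissed at most three professors*.
QR across an interrogative CP boundary is ruled out as a wh-island violation.
Hence only narrow scope for *at most three professors* (under *a doctor*) survives.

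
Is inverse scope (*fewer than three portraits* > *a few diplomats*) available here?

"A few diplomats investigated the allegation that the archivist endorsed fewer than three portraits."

*fewer than three portraits* is embedded in the complex NP *the allegation that the archivist endorsed fewer than three portraits*.
The complex NP is opaque for QR — the quantifier is frozen inside the noun's complement.
So *fewer than three portraits* cannot raise high enough to outscope *a few diplomats*; only the surface ordering *a few diplomats* > *fewer than three portraits* is available.

No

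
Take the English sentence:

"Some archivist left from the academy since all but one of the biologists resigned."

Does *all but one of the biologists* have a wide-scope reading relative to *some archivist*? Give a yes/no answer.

*all but one of the biologists* sits inside the adjunct clause *since all but one of the biologists resigned*.
Since the clause is an adjunct (not a complement), the Adjunct Condition blocks QR across its edge.
*all but one of the biologists* > *some archivist* would require crossing that boundary, which is illicit.
(Only the surface reading survives: one fixed archivist with respect to all the relevant biologists.)

No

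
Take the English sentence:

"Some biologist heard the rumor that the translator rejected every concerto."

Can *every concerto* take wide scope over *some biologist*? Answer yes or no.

No

*every concerto* occurs within the complex NP *the rumor that the translator rejected every concerto*.
The complex NP is opaque for QR — the quantifier is frozen inside the noun's complement.
So the wide-scope reading for *every concerto* is blocked.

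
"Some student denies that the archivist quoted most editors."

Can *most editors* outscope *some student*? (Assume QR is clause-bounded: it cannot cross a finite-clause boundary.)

No

The DP *most editors* is contained in the finite complement clause *that the archivist quoted most editors*.
Under clause-bounded QR, a quantifier in an embedded finite clause cannot raise into the matrix clause.
So *most editors* cannot raise high enough to outscope *some student*; only the surface ordering *some student* > *most editors* is available.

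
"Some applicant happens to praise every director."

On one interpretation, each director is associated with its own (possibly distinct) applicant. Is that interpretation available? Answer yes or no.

Yes

This is the *every director* > *some applicant* reading.
The matrix predicate is a raising verb, whose infinitival complement is not a scope island — *every director* can QR into the matrix clause.
Since no island is crossed, the inverse ordering is licensed alongside surface scope.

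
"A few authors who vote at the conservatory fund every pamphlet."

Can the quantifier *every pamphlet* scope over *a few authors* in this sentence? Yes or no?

The RC *who vote at the conservatory* is an island, but *every pamphlet* is not inside it — it is the matrix object, a clausemate of *a few authors*.
Since no island is crossed, the inverse ordering is licensed alongside surface scope.

Yes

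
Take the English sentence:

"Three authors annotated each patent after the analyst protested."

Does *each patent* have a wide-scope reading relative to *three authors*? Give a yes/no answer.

Yes

The adjunct island is irrelevant here — *each patent* and *three authors* are both in the matrix clause.
QR within a single clause is free, so the lower quantifier may take scope over the higher one.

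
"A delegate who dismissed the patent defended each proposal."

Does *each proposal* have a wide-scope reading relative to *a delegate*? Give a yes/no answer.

Yes

*each proposal* is a matrix argument; only *a delegate* is modified by the relative clause *who dismissed the patent*, so the RC island is irrelevant to the target quantifier.
Clause-internal QR can adjoin the lower DP above the subject, yielding the inverse reading.
So *each proposal* > *a delegate* is among the available readings.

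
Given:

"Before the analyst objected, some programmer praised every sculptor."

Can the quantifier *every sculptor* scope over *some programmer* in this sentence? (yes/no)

Yes

Although there is an adjunct clause, *every sculptor* is in the main clause, not inside the adjunct.
QR within a single clause is free, so the lower quantifier may take scope over the higher one.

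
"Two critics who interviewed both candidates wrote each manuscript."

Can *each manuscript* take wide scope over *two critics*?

The RC *who interviewed both candidates* is an island, but *each manuscript* is not inside it — it is the matrix object, a clausemate of *two critics*.
Clause-internal QR can adjoin the lower DP above the subject, yielding the inverse reading.

Yes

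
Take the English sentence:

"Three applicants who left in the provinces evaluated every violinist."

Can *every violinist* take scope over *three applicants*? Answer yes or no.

Yes

*every violinist* sits in the matrix clause, not in the relative clause on *three applicants*.
Since no island is crossed, the inverse ordering is licensed alongside surface scope.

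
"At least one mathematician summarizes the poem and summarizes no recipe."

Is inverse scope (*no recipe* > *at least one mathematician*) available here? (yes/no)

No

*no recipe* occurs within one conjunct of the coordinate structure (*summarizes no recipe*).
Asymmetric QR out of one conjunct violates the Coordinate Structure Constraint.
*no recipe* is confined to the island and cannot take scope over *at least one mathematician*.
(Only the surface reading survives: one fixed mathematician with respect to all the relevant recipes.)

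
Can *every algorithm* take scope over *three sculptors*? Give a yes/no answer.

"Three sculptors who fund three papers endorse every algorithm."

The RC *who fund three papers* is an island, but *every algorithm* is not inside it — it is the matrix object, a clausemate of *three sculptors*.
With no island boundary between them, the object can take inverse scope over the subject via ordinary QR within the clause.

Yes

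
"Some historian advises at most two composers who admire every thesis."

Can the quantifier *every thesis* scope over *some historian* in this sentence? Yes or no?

No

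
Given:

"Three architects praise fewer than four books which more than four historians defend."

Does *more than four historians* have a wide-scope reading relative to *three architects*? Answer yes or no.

No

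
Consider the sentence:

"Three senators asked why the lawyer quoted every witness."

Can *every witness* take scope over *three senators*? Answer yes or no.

No

The DP *every witness* is contained in the embedded question *why the lawyer quoted every witness*.
Embedded questions are wh-islands: a quantifier inside an indirect question cannot QR into the matrix clause.
So *every witness* cannot raise to a position above *three senators*.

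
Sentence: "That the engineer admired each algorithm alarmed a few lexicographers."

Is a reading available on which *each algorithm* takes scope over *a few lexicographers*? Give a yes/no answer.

No

Structurally, *each algorithm* is inside the sentential subject *that the engineer admired each algorithm*.
Clausal subjects are scope islands; QR from inside the subject into the matrix is barred.
The ordering *each algorithm* > *a few lexicographers* is therefore underivable.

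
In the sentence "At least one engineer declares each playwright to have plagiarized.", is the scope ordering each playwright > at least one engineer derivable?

Yes

The ECM infinitive is scope-transparent — *each playwright* is free to raise above *at least one engineer*.
Nothing blocks QR of the lower DP to a position above the higher one, so inverse scope is available.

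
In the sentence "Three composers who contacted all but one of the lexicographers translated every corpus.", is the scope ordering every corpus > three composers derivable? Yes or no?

*every corpus* sits in the matrix clause, not in the relative clause on *three composers*.
Since no island is crossed, the inverse ordering is licensed alongside surface scope.

Yes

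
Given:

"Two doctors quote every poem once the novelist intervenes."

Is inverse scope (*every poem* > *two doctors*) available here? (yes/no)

Yes

*every poem* is a matrix argument; the adjunct is an island but the target quantifier is outside it.
QR within a single clause is free, so the lower quantifier may take scope over the higher one.
Both orderings are possible: *two doctors* > *every poem* and *every poem* > *two doctors*.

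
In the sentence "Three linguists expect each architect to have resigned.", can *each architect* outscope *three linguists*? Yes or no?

Yes

This is an ECM construction: *each architect* is the infinitival subject, Case-marked by the matrix verb, and the infinitive is transparent for QR.
No island intervenes, so both surface and inverse scope are derivable.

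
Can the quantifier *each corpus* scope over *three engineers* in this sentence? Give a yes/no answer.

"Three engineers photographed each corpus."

Yes

*three engineers* and *each corpus* are co-arguments of the matrix verb, with nothing but a clause-internal boundary between them.
Clause-internal QR can adjoin the lower DP above the subject, yielding the inverse reading.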